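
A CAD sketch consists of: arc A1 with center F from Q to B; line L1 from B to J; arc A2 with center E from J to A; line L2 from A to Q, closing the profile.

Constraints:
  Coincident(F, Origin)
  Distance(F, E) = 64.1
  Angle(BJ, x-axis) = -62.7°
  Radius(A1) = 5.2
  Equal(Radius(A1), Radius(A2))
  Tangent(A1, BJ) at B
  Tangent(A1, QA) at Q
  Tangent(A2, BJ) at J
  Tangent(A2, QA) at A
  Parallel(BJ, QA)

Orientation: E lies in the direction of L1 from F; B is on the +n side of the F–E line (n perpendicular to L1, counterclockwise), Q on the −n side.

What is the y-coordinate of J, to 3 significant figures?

-54.6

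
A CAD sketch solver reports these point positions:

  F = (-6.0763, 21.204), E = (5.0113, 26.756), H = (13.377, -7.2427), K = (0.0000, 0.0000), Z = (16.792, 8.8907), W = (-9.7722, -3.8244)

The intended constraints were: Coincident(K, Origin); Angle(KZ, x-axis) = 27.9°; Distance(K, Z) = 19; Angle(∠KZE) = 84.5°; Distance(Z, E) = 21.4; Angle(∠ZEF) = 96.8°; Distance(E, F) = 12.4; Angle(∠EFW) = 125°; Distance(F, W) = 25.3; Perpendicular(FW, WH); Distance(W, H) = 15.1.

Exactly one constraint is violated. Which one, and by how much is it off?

Distance(W, H) = 15.1 — off by 8.30.

K = (0.00, 0.00) ✓; KZ at 27.90° ✓; |KZ| = 19.00 ✓; ∠KZE = 84.50° ✓; |ZE| = 21.40 ✓; ∠ZEF = 96.80° ✓; |EF| = 12.40 ✓; ∠EFW = 125.0° ✓; |FW| = 25.30 ✓; ∠(FW, WH) = 90.00° ✓; |WH| = 23.40 ✗.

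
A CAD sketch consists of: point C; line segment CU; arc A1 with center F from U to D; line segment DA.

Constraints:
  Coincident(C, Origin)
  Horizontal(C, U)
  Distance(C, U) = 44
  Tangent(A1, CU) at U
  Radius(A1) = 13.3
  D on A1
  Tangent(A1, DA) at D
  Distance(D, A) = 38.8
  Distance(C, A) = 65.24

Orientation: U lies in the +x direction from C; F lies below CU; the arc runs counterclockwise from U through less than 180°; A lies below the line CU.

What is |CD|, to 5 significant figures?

34.501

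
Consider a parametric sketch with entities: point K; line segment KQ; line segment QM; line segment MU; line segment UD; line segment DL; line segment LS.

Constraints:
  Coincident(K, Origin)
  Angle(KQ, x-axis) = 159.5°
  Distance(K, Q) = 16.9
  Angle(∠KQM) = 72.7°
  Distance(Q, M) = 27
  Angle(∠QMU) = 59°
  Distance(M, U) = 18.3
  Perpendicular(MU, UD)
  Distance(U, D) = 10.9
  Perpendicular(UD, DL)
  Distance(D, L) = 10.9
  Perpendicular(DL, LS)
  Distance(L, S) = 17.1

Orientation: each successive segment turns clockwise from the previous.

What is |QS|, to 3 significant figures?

30.1

UD ⟂ DL, so DL runs at 111°; with |DL| = 10.9, L = (-6.77, 16.4). DL ⟂ LS, so LS runs at 21.2°; with |LS| = 17.1, S = (9.18, 22.6). Then |QS| = |S − Q| = 30.1.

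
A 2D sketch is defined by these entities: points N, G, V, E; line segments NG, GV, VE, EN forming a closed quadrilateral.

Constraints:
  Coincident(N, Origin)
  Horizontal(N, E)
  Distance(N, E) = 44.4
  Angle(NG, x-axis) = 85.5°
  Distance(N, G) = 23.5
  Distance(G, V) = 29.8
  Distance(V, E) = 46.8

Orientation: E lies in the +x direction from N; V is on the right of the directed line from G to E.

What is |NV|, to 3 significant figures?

6.44

Checks: |GV| = 29.80 ✓; |VE| = 46.80 ✓.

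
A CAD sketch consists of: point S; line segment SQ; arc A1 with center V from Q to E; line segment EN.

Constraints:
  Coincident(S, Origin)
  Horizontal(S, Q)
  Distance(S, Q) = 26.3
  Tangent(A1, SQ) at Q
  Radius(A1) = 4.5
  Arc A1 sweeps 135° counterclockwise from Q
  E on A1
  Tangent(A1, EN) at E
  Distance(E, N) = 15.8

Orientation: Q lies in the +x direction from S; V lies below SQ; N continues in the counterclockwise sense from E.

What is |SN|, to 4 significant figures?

39.13

On A1, Q sits at bearing 90° from V; a 135° counterclockwise sweep puts E at bearing 225°, so E = V + 4.5·(cos 225°, sin 225°) = (23.12, -7.682). The tangent condition forces VE to be normal to EN, so EN runs along (−sin 225°, cos 225°); with |EN| = 15.8, N = (34.29, -18.85). Then |SN| = |N − S| = 39.13.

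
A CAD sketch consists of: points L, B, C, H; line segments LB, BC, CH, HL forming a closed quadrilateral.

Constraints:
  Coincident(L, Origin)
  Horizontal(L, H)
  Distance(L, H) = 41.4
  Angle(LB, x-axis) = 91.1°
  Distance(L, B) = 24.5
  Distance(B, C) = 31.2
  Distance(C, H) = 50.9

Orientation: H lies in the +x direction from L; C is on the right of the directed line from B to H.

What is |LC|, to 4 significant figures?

10.70

Checks: L = (0.00, 0.00) ✓; |BC| = 31.20 ✓; |CH| = 50.90 ✓.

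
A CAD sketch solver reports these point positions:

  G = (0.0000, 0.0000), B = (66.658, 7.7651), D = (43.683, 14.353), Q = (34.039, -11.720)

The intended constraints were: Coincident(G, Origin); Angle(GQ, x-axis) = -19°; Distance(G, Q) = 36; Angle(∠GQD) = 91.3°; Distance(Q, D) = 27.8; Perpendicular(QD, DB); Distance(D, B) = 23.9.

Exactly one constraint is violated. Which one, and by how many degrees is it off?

Perpendicular(QD, DB) — off by 4.30°.

G = (0.00, 0.00) ✓; GQ at -19.00° ✓; |GQ| = 36.00 ✓; ∠GQD = 91.30° ✓; |QD| = 27.80 ✓; ∠(QD, DB) = 85.70° ✗; |DB| = 23.90 ✓.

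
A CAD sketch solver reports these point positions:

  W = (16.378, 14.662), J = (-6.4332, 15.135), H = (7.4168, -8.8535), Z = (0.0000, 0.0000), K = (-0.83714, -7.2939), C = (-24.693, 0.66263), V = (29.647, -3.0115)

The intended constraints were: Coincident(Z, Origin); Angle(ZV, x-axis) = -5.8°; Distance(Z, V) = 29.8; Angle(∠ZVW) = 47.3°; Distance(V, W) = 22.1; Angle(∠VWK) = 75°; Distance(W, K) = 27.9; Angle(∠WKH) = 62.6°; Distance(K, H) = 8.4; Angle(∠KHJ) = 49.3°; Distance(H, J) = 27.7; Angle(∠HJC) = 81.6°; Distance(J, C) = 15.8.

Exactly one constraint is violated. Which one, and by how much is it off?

Distance(J, C) = 15.8 — off by 7.50.

Z = (0.00, 0.00) ✓; ZV at -5.800° ✓; |ZV| = 29.80 ✓; ∠ZVW = 47.30° ✓; |VW| = 22.10 ✓; ∠VWK = 75.00° ✓; |WK| = 27.90 ✓; ∠WKH = 62.60° ✓; |KH| = 8.400 ✓; ∠KHJ = 49.30° ✓; |HJ| = 27.70 ✓; ∠HJC = 81.60° ✓; |JC| = 23.30 ✗.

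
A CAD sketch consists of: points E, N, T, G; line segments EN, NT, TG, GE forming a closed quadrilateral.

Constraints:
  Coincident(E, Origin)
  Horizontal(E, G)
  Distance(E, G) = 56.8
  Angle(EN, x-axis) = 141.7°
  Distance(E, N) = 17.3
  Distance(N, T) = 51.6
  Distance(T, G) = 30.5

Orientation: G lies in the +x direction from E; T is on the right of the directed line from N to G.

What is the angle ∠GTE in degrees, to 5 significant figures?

121.64°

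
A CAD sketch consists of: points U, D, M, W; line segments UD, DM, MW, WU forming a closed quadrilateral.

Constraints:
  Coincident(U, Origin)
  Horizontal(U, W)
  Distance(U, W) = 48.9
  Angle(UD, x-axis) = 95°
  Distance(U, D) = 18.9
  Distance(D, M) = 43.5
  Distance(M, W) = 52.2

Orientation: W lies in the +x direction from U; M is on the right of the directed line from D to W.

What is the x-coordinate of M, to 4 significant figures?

2.778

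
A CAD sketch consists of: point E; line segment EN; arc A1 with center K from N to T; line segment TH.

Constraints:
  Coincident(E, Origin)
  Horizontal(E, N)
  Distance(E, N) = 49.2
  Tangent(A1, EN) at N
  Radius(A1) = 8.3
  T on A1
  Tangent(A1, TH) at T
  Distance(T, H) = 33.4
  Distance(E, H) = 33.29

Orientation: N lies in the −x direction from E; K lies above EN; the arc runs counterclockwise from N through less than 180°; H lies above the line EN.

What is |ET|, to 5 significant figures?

43.300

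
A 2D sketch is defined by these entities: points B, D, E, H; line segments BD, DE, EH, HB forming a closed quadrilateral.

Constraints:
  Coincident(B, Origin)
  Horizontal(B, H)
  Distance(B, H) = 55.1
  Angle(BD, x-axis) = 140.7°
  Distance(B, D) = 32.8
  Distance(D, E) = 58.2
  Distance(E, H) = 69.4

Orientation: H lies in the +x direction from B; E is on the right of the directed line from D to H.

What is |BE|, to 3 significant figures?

34.3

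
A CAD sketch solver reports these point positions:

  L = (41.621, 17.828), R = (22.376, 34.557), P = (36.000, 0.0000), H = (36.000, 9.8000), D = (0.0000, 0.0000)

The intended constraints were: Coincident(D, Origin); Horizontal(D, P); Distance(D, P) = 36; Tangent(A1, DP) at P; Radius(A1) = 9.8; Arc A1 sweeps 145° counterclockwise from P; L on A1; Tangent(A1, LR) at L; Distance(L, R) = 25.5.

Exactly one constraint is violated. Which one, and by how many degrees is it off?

Tangent(A1, LR) at L — off by 6.00°.

D = (0.00, 0.00) ✓; D.y = 0.00, P.y = 0.00 ✓; |DP| = 36.00 ✓; ∠(HP, PD) = 90.00° ✓; |HP| = 9.800 ✓; bearing(H→L) − bearing(H→P) = 145.0° ✓; |HL| = 9.800 ✓; ∠(HL, LR) = 96.00° ✗; |LR| = 25.50 ✓.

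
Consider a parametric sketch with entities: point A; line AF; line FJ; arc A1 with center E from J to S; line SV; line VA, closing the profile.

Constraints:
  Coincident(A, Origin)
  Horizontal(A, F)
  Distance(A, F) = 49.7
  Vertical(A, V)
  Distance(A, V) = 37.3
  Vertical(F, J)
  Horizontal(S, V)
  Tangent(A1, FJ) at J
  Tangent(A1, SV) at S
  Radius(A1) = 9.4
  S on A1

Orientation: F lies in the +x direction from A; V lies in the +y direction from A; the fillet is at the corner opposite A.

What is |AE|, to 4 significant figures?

49.02

A is at the origin; A and F share the same y with |AF| = 49.7 and F on the +x side, so F = (49.70, 0.000). AV is vertical with |AV| = 37.3 and V on the +y side, so V = (0.000, 37.30). The virtual corner opposite A is at (49.70, 37.30). A1 meets FJ tangentially, so EJ is at right angles to FJ and since A1 is tangent to SV there, ES ⟂ SV, with radius 9.4, so the center E sits 9.4 in from both sides at E = (40.30, 27.90). Then |AE| = |E − A| = 49.02.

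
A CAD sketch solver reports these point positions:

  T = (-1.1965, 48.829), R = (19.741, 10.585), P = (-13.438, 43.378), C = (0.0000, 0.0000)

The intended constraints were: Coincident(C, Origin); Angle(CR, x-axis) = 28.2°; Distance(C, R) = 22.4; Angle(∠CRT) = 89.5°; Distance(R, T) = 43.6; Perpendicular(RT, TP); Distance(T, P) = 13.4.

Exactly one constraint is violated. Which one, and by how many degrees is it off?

Perpendicular(RT, TP) — off by 4.70°.

C = (0.00, 0.00) ✓; CR at 28.20° ✓; |CR| = 22.40 ✓; ∠CRT = 89.50° ✓; |RT| = 43.60 ✓; ∠(RT, TP) = 85.30° ✗; |TP| = 13.40 ✓.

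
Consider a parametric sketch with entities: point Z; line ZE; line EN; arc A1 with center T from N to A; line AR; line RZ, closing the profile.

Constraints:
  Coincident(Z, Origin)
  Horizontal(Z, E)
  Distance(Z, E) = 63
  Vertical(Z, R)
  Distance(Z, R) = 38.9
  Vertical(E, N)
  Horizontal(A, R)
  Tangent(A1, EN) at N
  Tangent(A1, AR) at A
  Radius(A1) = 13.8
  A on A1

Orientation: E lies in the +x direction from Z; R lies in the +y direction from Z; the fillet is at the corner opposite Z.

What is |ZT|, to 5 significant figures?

55.233

Z is at the origin; Z and E share the same y with |ZE| = 63.0 and E on the +x side, so E = (63.000, 0.0000). ZR is vertical with |ZR| = 38.9 and R on the +y side, so R = (0.0000, 38.900). The virtual corner opposite Z is at (63.000, 38.900). Tangency of A1 to EN means the radius TN is perpendicular to EN and since A1 is tangent to AR there, TA ⟂ AR, with radius 13.8, so the center T sits 13.8 in from both sides at T = (49.200, 25.100). Then |ZT| = |T − Z| = 55.233.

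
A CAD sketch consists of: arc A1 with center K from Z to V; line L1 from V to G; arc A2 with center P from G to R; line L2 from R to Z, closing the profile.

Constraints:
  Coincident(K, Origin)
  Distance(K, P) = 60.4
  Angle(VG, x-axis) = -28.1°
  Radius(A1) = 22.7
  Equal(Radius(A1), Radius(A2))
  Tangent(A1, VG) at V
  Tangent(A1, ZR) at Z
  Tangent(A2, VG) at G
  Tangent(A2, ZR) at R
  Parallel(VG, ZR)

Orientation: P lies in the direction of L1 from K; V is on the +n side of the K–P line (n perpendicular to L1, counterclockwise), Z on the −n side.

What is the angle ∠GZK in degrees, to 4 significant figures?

53.07°

The slot axis is L1's direction at -28.1°, so u = (cos -28.1°, sin -28.1°) = (0.8821, -0.4710) and n = (−sin -28.1°, cos -28.1°) = (0.4710, 0.8821). K is at the origin and P lies 60.4 along u from K, so P = 60.4·u = (53.28, -28.45). Tangency of A1 to both parallel lines with radius 22.7 puts V and Z at K ± 22.7·n: V = (10.69, 20.02), Z = (-10.69, -20.02). Equal radii place G and R the same way about P: G = P + 22.7·n = (63.97, -8.425), R = P − 22.7·n = (42.59, -48.47). Then cos ∠GZK = ZG·ZK / (|ZG||ZK|), giving 53.07°.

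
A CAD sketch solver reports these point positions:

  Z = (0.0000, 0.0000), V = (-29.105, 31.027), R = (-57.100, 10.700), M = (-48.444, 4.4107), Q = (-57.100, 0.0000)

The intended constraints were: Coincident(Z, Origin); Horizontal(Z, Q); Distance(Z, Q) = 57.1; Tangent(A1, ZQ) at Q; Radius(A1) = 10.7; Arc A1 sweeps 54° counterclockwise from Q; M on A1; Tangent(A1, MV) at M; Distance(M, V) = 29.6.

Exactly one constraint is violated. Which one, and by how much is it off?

Distance(M, V) = 29.6 — off by 3.30.

Z = (0.00, 0.00) ✓; Z.y = 0.00, Q.y = 0.00 ✓; |ZQ| = 57.10 ✓; ∠(RQ, QZ) = 90.00° ✓; |RQ| = 10.70 ✓; bearing(R→M) − bearing(R→Q) = 54.00° ✓; |RM| = 10.70 ✓; ∠(RM, MV) = 90.00° ✓; |MV| = 32.90 ✗.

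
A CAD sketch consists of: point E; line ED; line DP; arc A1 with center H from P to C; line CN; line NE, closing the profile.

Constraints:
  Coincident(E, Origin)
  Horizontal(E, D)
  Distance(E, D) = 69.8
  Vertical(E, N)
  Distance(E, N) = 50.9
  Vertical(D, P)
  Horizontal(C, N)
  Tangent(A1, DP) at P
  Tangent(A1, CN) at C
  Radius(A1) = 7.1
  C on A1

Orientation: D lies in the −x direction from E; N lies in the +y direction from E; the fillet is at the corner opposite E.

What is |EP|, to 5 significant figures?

82.404

E is at the origin; ED is horizontal with |ED| = 69.8 and D on the −x side, so D = (-69.800, 0.0000). E and N share the same x with |EN| = 50.9 and N on the +y side, so N = (0.0000, 50.900). The virtual corner opposite E is at (-69.800, 50.900). The tangent condition forces HP to be normal to DP and tangency of A1 to CN means the radius HC is perpendicular to CN, with radius 7.1, so the center H sits 7.1 in from both sides at H = (-62.700, 43.800). That places the tangent points at P = (-69.800, 43.800) on DP and C = (-62.700, 50.900) on CN. Then |EP| = |P − E| = 82.404.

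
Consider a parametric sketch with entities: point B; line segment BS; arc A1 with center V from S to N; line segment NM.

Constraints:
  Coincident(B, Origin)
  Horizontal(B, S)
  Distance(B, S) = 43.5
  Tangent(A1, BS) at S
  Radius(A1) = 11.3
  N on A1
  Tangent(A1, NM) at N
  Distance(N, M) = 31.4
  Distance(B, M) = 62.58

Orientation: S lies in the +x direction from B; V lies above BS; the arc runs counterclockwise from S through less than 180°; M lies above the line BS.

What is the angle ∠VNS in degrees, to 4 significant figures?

35.39°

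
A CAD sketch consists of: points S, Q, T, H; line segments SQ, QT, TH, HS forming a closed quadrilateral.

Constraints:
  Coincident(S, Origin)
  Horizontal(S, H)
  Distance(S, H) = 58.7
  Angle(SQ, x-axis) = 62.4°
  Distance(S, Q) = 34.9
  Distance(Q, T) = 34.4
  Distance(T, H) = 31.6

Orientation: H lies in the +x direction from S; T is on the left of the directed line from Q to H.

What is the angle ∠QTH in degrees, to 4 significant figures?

105.6°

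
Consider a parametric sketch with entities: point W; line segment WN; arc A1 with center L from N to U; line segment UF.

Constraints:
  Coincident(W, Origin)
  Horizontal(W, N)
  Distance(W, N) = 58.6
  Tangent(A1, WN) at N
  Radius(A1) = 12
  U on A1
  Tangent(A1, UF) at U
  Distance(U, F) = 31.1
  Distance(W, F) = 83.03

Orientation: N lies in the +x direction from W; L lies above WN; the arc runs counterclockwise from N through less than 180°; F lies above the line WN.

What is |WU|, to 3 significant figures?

71.6

W is at the origin; WN is horizontal with |WN| = 58.6 and N on the +x side, so N = (58.6, 0.00). A1 meets WN tangentially, so LN is at right angles to WN, so L = N + (0, 12) = (58.6, 12.0). Since LU ⟂ UF (tangency), |LF| = √(12.0² + 31.1²) = 33.3 regardless of where U sits on A1. So F lies on both circle(W, 83.03) and circle(L, 33.3); the above-WN intersection is F = (71.1, 42.9). U is the foot of the tangent from F: U = (70.6, 11.8).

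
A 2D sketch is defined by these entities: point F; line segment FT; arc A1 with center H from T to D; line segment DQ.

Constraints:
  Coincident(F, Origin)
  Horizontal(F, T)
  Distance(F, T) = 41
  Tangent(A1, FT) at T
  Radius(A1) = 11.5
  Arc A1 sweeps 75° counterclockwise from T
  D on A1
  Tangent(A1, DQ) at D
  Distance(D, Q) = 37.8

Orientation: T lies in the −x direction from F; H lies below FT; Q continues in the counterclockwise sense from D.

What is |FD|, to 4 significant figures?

52.80

F is at the origin; FT is horizontal with |FT| = 41.0 and T on the −x side, so T = (-41.00, 0.000). A1 meets FT tangentially, so HT is at right angles to FT, so H = T + (0, -11.5) = (-41.00, -11.50). On A1, T sits at bearing 90° from H; a 75° counterclockwise sweep puts D at bearing 165°, so D = H + 11.5·(cos 165°, sin 165°) = (-52.11, -8.524). Then |FD| = |D − F| = 52.80.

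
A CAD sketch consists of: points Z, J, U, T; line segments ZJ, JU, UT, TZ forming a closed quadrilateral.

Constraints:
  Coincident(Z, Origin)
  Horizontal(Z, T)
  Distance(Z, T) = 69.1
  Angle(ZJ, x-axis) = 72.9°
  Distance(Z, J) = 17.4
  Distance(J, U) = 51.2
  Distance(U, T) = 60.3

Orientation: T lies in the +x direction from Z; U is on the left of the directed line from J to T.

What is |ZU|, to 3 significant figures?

67.1

Z is at the origin; Z and T share the same y with |ZT| = 69.1 and T in +x, so T = (69.1, 0). ZJ runs at 72.9° with |ZJ| = 17.4, so J = (5.12, 16.6). U is determined by |JU| = 51.2 and |UT| = 60.3 together: it lies at the intersection of circle(J, 51.2) and circle(T, 60.3). With |JT| = 66.1, the foot of the radical line on JT is 25.4 from J and the perpendicular offset is √(51.2² − 25.4²) = 44.5. Taking the left-of-JT solution: U = (40.9, 53.3).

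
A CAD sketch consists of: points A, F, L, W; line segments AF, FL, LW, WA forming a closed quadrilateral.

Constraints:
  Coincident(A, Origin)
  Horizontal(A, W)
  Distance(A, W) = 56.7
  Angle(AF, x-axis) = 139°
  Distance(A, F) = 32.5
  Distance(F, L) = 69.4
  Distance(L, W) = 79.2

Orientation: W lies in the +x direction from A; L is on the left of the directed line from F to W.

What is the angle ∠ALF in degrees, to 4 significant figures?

25.51°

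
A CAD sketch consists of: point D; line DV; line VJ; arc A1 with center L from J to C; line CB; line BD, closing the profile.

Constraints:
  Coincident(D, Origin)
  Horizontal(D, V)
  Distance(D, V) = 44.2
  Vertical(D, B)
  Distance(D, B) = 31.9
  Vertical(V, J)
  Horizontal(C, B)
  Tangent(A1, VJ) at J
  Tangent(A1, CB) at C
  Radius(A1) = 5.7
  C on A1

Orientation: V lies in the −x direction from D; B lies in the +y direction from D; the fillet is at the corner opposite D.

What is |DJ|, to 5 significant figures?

51.382

D is at the origin; DV is horizontal with |DV| = 44.2 and V on the −x side, so V = (-44.200, 0.0000). D and B share the same x with |DB| = 31.9 and B on the +y side, so B = (0.0000, 31.900). The virtual corner opposite D is at (-44.200, 31.900). A1 meets VJ tangentially, so LJ is at right angles to VJ and A1 meets CB tangentially, so LC is at right angles to CB, with radius 5.7, so the center L sits 5.7 in from both sides at L = (-38.500, 26.200). That places the tangent points at J = (-44.200, 26.200) on VJ and C = (-38.500, 31.900) on CB. Then |DJ| = |J − D| = 51.382.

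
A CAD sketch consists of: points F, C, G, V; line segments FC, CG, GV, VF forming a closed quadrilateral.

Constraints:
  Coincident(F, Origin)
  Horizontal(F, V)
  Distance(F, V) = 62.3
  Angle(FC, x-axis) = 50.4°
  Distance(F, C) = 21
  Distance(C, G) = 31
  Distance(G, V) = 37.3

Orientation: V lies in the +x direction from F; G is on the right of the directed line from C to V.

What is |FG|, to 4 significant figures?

29.33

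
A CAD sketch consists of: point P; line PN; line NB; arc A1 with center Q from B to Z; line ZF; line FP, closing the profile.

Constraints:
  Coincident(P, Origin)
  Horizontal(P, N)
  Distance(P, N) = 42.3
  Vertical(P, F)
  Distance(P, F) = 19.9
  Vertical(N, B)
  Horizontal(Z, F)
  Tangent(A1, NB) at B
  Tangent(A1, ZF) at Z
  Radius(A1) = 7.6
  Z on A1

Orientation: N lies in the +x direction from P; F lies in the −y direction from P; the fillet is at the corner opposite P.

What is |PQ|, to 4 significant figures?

36.82

P is at the origin; PN is horizontal with |PN| = 42.3 and N on the +x side, so N = (42.30, 0.000). PF is vertical with |PF| = 19.9 and F on the −y side, so F = (0.000, -19.90). The virtual corner opposite P is at (42.30, -19.90). The tangent condition forces QB to be normal to NB and A1 meets ZF tangentially, so QZ is at right angles to ZF, with radius 7.6, so the center Q sits 7.6 in from both sides at Q = (34.70, -12.30). Then |PQ| = |Q − P| = 36.82.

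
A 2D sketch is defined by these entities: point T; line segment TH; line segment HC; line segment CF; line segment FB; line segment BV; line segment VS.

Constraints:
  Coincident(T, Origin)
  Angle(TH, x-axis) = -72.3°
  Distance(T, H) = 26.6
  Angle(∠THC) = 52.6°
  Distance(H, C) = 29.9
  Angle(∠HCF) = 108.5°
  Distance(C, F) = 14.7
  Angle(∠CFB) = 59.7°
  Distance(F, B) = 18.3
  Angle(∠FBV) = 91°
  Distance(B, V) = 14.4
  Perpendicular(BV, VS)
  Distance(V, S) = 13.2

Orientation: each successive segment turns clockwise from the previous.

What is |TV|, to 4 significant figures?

25.28

T is at the origin; TH runs at -72.3° with length 26.6, so H = (8.087, -25.34). ∠THC = 52.6° gives HC at 160.3° from the x-axis; with |HC| = 29.9, C = (-20.06, -15.26). ∠HCF = 108.5° gives CF at 88.80° from the x-axis; with |CF| = 14.7, F = (-19.75, -0.5649). ∠CFB = 59.7° gives FB at -31.50° from the x-axis; with |FB| = 18.3, B = (-4.152, -10.13). ∠FBV = 91.0° gives BV at -120.5° from the x-axis; with |BV| = 14.4, V = (-11.46, -22.53). Then |TV| = |V − T| = 25.28.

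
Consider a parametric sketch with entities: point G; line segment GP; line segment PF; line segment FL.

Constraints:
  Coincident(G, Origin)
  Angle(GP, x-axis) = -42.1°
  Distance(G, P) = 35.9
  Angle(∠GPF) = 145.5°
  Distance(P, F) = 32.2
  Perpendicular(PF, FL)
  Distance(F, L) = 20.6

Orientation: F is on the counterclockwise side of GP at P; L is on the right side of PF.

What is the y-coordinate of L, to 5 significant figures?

-48.746

G is at the origin; GP runs at -42.1° with length 35.9, so P = 35.9·(cos -42.1°, sin -42.1°) = (26.637, -24.068). ∠GPF = 145.5°, so PF runs at -42.1° + (180° − 145.5°) = -7.6000° from the x-axis; with |PF| = 32.2, F = P + 32.2·(cos -7.6000°, sin -7.6000°) = (58.554, -28.327). PF ⟂ FL; with |FL| = 20.6 on the right of PF, L = F + 20.6·(-0.13226, -0.99122) = (55.830, -48.746). So L.y = -48.746.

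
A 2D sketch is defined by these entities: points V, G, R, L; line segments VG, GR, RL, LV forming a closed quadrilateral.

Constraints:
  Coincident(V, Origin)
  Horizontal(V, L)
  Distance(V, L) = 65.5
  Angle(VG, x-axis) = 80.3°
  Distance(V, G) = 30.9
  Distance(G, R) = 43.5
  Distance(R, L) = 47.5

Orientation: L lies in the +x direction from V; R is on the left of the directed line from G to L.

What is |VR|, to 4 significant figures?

63.87

Checks: |GR| = 43.50 ✓; |RL| = 47.50 ✓.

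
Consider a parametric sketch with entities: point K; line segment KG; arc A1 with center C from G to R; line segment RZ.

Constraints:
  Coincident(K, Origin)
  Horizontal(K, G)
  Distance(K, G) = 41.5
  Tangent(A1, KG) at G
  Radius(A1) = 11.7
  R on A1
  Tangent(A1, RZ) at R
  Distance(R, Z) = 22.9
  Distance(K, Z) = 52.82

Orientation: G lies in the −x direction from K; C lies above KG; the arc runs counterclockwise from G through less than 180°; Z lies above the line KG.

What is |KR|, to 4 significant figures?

34.06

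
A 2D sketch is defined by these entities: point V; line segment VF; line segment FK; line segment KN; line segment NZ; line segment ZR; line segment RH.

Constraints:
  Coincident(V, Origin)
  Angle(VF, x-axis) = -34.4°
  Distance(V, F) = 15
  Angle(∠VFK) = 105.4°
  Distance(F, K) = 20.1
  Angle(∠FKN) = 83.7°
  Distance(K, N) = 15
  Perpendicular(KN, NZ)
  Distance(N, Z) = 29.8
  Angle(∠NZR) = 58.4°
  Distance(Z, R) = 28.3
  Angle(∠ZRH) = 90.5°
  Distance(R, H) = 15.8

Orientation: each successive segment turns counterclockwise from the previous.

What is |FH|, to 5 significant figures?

18.802

V is at the origin; VF runs at -34.4° with length 15.0, so F = (12.377, -8.4745). ∠VFK = 105.4° gives FK at 40.200° from the x-axis; with |FK| = 20.1, K = (27.729, 4.4992). ∠FKN = 83.7° gives KN at 136.50° from the x-axis; with |KN| = 15.0, N = (16.848, 14.825). The perpendicularity gives NZ at right angles to KN, so NZ runs at -133.50°; with |NZ| = 29.8, Z = (-3.6646, -6.7916). ∠NZR = 58.4° gives ZR at -11.900° from the x-axis; with |ZR| = 28.3, R = (24.027, -12.627). ∠ZRH = 90.5° gives RH at 77.600° from the x-axis; with |RH| = 15.8, H = (27.420, 2.8042). Then |FH| = |H − F| = 18.802.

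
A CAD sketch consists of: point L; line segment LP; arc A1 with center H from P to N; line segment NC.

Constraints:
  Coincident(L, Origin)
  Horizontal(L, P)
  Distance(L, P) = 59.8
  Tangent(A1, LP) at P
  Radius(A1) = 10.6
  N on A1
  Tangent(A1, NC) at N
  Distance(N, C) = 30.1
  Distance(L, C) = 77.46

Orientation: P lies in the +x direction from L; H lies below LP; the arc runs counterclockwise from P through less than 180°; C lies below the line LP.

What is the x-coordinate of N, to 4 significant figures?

50.51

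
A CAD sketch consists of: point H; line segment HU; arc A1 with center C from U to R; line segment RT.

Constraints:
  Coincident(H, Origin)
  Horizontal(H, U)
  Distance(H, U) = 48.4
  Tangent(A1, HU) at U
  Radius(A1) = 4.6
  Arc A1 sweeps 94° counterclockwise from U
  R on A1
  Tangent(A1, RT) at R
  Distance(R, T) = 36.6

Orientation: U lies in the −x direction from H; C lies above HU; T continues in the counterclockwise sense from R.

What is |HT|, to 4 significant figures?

62.18

H is at the origin; H and U share the same y with |HU| = 48.4 and U on the −x side, so U = (-48.40, 0.000). A1 meets HU tangentially, so CU is at right angles to HU, so C = U + (0, 4.6) = (-48.40, 4.600). On A1, U sits at bearing -90° from C; a 94° counterclockwise sweep puts R at bearing 4°, so R = C + 4.6·(cos 4°, sin 4°) = (-43.81, 4.921). Tangency of A1 to RT means the radius CR is perpendicular to RT, so RT runs along (−sin 4°, cos 4°); with |RT| = 36.6, T = (-46.36, 41.43). Then |HT| = |T − H| = 62.18.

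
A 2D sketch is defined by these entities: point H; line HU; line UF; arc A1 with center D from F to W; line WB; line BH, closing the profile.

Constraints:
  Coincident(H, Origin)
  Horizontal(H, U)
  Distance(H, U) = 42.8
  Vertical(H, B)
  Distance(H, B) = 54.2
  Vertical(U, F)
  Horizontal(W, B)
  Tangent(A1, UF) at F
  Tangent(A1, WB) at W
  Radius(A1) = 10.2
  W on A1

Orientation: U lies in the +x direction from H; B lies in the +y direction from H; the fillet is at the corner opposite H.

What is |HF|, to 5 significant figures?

61.383

H is at the origin; H and U share the same y with |HU| = 42.8 and U on the +x side, so U = (42.800, 0.0000). HB is vertical with |HB| = 54.2 and B on the +y side, so B = (0.0000, 54.200). The virtual corner opposite H is at (42.800, 54.200). Since A1 is tangent to UF there, DF ⟂ UF and tangency of A1 to WB means the radius DW is perpendicular to WB, with radius 10.2, so the center D sits 10.2 in from both sides at D = (32.600, 44.000). That places the tangent points at F = (42.800, 44.000) on UF and W = (32.600, 54.200) on WB. Then |HF| = |F − H| = 61.383.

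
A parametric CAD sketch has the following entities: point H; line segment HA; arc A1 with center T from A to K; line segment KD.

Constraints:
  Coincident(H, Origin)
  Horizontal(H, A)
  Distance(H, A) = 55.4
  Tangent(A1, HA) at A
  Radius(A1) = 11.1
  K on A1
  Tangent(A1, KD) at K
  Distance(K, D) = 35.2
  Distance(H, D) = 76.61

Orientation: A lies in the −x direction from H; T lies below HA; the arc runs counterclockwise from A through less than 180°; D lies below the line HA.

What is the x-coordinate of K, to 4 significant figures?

-66.32

Checks: |HA| = 55.40 ✓; |TK| = 11.10 ✓; ∠(TK, KD) = 90.00° ✓; |KD| = 35.20 ✓; |HD| = 76.61 ✓.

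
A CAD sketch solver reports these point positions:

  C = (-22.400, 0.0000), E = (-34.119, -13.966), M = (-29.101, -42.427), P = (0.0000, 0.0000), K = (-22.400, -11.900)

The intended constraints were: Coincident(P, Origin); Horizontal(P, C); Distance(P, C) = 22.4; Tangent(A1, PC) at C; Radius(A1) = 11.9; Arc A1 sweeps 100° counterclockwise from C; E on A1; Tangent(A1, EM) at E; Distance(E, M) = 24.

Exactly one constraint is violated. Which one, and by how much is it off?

Distance(E, M) = 24 — off by 4.90.

P = (0.00, 0.00) ✓; P.y = 0.00, C.y = 0.00 ✓; |PC| = 22.40 ✓; ∠(KC, CP) = 90.00° ✓; |KC| = 11.90 ✓; bearing(K→E) − bearing(K→C) = 100.0° ✓; |KE| = 11.90 ✓; ∠(KE, EM) = 90.00° ✓; |EM| = 28.90 ✗.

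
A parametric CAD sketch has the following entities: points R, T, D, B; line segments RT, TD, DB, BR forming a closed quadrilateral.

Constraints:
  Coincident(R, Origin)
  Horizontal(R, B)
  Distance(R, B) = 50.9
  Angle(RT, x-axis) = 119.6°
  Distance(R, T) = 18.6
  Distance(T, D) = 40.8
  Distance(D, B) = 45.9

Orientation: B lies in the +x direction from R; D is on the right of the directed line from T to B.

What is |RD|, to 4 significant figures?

22.22

Checks: |RB| = 50.90 ✓; |RT| = 18.60 ✓; |TD| = 40.80 ✓; |DB| = 45.90 ✓.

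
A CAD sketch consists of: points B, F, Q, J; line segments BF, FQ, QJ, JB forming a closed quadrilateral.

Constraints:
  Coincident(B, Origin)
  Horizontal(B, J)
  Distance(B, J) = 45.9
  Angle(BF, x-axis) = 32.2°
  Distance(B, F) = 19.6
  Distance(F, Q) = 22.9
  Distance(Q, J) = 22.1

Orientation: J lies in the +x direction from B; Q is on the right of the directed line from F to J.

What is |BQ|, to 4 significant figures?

28.27

Checks: |FQ| = 22.90 ✓; |QJ| = 22.10 ✓.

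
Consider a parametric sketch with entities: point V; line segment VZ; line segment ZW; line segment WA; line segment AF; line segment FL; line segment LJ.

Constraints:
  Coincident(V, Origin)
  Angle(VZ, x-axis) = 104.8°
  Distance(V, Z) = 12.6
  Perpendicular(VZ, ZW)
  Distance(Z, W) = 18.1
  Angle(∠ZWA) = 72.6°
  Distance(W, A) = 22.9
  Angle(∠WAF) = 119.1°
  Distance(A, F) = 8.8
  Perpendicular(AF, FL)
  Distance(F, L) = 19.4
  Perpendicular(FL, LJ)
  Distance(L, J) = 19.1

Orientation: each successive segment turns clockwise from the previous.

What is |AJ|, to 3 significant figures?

22.0

V is at the origin; VZ runs at 104.8° with length 12.6, so Z = (-3.22, 12.2). The perpendicularity gives ZW at right angles to VZ, so ZW runs at 14.8°; with |ZW| = 18.1, W = (14.3, 16.8). ∠ZWA = 72.6° gives WA at -92.6° from the x-axis; with |WA| = 22.9, A = (13.2, -6.07). ∠WAF = 119.1° gives AF at -154° from the x-axis; with |AF| = 8.8, F = (5.37, -10.0). AF ⟂ FL, so FL runs at 116°; with |FL| = 19.4, L = (-3.29, 7.36). FL is perpendicular to LJ, so LJ runs at 26.5°; with |LJ| = 19.1, J = (13.8, 15.9). Then |AJ| = |J − A| = 22.0.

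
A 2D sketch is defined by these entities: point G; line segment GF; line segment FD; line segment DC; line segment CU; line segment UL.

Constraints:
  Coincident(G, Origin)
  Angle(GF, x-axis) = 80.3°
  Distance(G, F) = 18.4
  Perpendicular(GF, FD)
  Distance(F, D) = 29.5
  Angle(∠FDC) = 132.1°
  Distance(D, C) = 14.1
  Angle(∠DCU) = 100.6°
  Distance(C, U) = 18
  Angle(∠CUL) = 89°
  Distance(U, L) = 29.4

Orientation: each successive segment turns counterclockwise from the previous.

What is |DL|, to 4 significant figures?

25.39

G is at the origin; GF runs at 80.3° with length 18.4, so F = (3.100, 18.14). GF is perpendicular to FD, so FD runs at 170.3°; with |FD| = 29.5, D = (-25.98, 23.11). ∠FDC = 132.1° gives DC at -141.8° from the x-axis; with |DC| = 14.1, C = (-37.06, 14.39). ∠DCU = 100.6° gives CU at -62.40° from the x-axis; with |CU| = 18.0, U = (-28.72, -1.564). ∠CUL = 89.0° gives UL at 28.60° from the x-axis; with |UL| = 29.4, L = (-2.907, 12.51). Then |DL| = |L − D| = 25.39.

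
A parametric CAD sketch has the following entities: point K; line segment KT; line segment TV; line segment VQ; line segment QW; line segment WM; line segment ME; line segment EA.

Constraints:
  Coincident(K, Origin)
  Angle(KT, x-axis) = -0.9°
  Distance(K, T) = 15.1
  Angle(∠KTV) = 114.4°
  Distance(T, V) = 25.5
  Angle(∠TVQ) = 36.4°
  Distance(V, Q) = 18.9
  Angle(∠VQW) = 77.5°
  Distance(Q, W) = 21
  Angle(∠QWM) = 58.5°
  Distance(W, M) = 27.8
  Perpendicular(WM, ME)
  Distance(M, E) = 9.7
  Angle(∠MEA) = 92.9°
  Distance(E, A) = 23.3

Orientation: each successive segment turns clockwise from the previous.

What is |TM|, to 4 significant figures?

29.65

K is at the origin; KT runs at -0.9° with length 15.1, so T = (15.10, -0.2372). ∠KTV = 114.4° gives TV at -66.50° from the x-axis; with |TV| = 25.5, V = (25.27, -23.62). ∠TVQ = 36.4° gives VQ at 149.9° from the x-axis; with |VQ| = 18.9, Q = (8.915, -14.14). ∠VQW = 77.5° gives QW at 47.40° from the x-axis; with |QW| = 21.0, W = (23.13, 1.314). ∠QWM = 58.5° gives WM at -74.10° from the x-axis; with |WM| = 27.8, M = (30.75, -25.42). Then |TM| = |M − T| = 29.65.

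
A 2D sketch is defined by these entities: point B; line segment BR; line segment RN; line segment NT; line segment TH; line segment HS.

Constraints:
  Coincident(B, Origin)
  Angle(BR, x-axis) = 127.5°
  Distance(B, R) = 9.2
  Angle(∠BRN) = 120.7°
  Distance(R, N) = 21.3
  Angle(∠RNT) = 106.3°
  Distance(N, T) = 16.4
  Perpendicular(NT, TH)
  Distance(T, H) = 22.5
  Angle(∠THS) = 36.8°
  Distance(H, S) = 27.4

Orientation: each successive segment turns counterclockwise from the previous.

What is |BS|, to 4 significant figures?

26.61

B is at the origin; BR runs at 127.5° with length 9.2, so R = (-5.601, 7.299). ∠BRN = 120.7° gives RN at -173.2° from the x-axis; with |RN| = 21.3, N = (-26.75, 4.777). ∠RNT = 106.3° gives NT at -99.50° from the x-axis; with |NT| = 16.4, T = (-29.46, -11.40). NT ⟂ TH, so TH runs at -9.500°; with |TH| = 22.5, H = (-7.266, -15.11). ∠THS = 36.8° gives HS at 133.7° from the x-axis; with |HS| = 27.4, S = (-26.20, 4.697). Then |BS| = |S − B| = 26.61.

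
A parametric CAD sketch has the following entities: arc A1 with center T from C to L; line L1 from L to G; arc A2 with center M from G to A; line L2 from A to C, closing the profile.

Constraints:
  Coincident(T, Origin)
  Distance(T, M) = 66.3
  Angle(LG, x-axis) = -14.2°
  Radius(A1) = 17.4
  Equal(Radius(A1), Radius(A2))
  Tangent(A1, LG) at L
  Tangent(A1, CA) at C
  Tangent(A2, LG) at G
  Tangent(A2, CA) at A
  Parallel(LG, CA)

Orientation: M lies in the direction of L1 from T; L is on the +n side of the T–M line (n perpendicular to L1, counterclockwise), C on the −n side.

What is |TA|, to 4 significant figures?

68.55

Tangency of A1 to both parallel lines with radius 17.4 puts L and C at T ± 17.4·n: L = (4.268, 16.87), C = (-4.268, -16.87). Equal radii place G and A the same way about M: G = M + 17.4·n = (68.54, 0.6045), A = M − 17.4·n = (60.01, -33.13). Then |TA| = |A − T| = 68.55.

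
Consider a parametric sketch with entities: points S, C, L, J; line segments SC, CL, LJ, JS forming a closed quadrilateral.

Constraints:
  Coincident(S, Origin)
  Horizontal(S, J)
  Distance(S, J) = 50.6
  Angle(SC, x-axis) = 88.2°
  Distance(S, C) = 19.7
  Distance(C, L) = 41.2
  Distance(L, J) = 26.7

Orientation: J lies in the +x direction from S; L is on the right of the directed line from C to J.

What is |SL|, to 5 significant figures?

29.418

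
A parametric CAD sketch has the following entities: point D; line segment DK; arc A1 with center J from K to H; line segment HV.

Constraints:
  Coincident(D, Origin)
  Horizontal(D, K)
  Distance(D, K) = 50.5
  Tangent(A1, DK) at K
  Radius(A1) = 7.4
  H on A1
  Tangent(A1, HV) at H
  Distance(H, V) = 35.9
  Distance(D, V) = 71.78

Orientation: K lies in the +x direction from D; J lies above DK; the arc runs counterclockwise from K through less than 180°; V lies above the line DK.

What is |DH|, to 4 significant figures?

58.39

D is at the origin; DK is horizontal with |DK| = 50.5 and K on the +x side, so K = (50.50, 0.000). Since A1 is tangent to DK there, JK ⟂ DK, so J = K + (0, 7.4) = (50.50, 7.400). Since JH ⟂ HV (tangency), |JV| = √(7.4² + 35.9²) = 36.65 regardless of where H sits on A1. So V lies on both circle(D, 71.78) and circle(J, 36.65); the above-DK intersection is V = (57.14, 43.45). H is the foot of the tangent from V: H = (57.90, 7.557).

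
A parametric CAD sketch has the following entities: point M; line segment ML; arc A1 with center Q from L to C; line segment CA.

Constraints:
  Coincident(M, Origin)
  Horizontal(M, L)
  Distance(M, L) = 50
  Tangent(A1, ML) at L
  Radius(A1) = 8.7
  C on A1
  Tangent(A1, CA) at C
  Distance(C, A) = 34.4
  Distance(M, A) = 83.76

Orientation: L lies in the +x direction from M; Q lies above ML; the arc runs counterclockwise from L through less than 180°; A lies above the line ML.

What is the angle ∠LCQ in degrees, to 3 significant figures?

64.0°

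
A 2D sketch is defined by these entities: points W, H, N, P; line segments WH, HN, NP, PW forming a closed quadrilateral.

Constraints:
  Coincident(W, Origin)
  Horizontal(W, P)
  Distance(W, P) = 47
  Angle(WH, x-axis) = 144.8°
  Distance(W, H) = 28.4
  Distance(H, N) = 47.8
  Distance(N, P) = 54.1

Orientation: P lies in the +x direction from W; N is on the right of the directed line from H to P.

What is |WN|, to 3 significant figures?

25.7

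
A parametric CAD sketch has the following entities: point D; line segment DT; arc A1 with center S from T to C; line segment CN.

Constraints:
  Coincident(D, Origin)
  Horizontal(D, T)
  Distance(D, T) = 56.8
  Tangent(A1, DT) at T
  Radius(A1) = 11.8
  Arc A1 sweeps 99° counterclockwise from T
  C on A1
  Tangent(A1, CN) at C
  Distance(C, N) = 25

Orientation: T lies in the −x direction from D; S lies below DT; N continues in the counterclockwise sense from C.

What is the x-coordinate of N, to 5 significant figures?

-64.544

D is at the origin; D and T share the same y with |DT| = 56.8 and T on the −x side, so T = (-56.800, 0.0000). The tangent condition forces ST to be normal to DT, so S = T + (0, -11.8) = (-56.800, -11.800). On A1, T sits at bearing 90° from S; a 99° counterclockwise sweep puts C at bearing 189°, so C = S + 11.8·(cos 189°, sin 189°) = (-68.455, -13.646). Tangency of A1 to CN means the radius SC is perpendicular to CN, so CN runs along (−sin 189°, cos 189°); with |CN| = 25.0, N = (-64.544, -38.338). So N.x = -64.544.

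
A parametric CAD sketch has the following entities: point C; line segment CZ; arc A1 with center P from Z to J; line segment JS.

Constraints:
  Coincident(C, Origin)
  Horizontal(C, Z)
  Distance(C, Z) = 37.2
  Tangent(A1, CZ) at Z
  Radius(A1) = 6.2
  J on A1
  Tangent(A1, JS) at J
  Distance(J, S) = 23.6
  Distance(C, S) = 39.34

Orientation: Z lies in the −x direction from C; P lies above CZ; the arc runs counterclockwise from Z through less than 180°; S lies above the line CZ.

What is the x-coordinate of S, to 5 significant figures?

-27.175

Checks: |PJ| = 6.200 ✓; ∠(PJ, JS) = 90.00° ✓; |JS| = 23.60 ✓; |CS| = 39.34 ✓.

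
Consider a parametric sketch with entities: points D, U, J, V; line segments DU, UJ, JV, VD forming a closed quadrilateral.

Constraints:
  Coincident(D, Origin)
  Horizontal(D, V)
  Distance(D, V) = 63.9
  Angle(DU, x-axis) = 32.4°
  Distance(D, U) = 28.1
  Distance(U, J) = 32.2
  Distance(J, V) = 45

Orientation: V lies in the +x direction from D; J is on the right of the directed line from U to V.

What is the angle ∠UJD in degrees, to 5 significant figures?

55.049°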